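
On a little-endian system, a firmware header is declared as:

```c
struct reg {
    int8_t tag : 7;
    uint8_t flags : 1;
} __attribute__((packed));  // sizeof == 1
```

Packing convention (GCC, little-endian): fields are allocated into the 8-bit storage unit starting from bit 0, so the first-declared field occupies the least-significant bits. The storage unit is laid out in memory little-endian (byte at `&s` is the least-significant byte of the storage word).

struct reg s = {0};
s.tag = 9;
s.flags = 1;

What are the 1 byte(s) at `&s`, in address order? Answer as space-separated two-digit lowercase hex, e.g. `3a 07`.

tag:7 = 9 → 0x9 << 0 → word 0x09
flags:1 = 1 → 0x1 << 7 → word 0x89
word = 0x89 → little-endian bytes:
  [0]=0x89

89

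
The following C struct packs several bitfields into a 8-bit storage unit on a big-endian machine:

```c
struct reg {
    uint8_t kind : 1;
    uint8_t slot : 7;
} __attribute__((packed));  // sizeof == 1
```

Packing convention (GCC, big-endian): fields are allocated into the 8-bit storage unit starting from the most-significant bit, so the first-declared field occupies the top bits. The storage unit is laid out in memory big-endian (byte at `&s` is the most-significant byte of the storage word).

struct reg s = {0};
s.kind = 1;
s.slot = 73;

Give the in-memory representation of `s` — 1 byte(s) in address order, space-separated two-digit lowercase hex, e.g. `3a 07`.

c9

kind:1 = 1 → 0x1 << 7 → word 0x80
slot:7 = 73 → 0x49 << 0 → word 0xc9
word = 0xc9 → big-endian bytes:
  [0]=0xc9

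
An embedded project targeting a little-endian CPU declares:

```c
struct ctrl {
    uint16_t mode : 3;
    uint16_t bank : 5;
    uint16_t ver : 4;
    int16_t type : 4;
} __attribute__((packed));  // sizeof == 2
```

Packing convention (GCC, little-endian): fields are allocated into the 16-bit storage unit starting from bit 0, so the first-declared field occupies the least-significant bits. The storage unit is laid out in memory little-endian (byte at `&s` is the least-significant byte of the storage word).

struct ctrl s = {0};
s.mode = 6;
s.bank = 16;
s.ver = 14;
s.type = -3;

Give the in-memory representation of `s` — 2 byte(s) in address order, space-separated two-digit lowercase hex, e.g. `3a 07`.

86 de

mode:3 = 6 → 0x6 << 0 → word 0x0006
bank:5 = 16 → 0x10 << 3 → word 0x0086
ver:4 = 14 → 0xe << 8 → word 0x0e86
type:4 = -3 → 0xd << 12 → word 0xde86
word = 0xde86 → little-endian bytes:
  [0]=0x86  [1]=0xde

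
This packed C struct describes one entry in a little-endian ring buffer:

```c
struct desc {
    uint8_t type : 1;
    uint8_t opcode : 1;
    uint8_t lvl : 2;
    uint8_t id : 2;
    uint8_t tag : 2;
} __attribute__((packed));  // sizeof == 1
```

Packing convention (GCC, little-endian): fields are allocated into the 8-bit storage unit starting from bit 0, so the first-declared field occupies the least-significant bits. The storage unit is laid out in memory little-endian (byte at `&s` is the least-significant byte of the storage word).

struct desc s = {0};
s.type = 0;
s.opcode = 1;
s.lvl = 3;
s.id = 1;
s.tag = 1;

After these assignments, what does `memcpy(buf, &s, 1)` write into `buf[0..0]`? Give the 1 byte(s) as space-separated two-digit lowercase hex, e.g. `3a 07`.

5e

type:1 = 0 → 0x0 << 0 → word 0x00
opcode:1 = 1 → 0x1 << 1 → word 0x02
lvl:2 = 3 → 0x3 << 2 → word 0x0e
id:2 = 1 → 0x1 << 4 → word 0x1e
tag:2 = 1 → 0x1 << 6 → word 0x5e
word = 0x5e → little-endian bytes:
  [0]=0x5e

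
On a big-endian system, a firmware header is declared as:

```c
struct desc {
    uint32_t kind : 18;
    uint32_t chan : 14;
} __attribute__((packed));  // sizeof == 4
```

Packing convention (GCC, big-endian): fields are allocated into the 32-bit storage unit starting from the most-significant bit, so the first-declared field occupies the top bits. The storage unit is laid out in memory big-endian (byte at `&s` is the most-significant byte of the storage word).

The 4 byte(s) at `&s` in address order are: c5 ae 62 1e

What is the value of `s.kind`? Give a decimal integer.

202425

[0]=0xc5 [1]=0xae [2]=0x62 [3]=0x1e (big-endian) → word 0xc5ae621e
kind:18 @ bit 14 → (0xc5ae621e>>14)&0x3ffff = 0x316b9  ←
chan:14 @ bit 0 → (0xc5ae621e>>0)&0x3fff = 0x221e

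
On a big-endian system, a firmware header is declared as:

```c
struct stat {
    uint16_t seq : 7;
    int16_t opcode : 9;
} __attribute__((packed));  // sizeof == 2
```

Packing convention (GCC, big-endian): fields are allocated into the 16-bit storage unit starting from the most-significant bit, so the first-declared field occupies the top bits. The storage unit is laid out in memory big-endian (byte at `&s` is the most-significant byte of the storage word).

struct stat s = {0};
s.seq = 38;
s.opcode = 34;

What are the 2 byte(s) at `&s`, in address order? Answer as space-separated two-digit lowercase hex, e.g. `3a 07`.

seq:7 = 38 → 0x26 << 9 → word 0x4c00
opcode:9 = 34 → 0x22 << 0 → word 0x4c22
word = 0x4c22 → big-endian bytes:
  [0]=0x4c  [1]=0x22

4c 22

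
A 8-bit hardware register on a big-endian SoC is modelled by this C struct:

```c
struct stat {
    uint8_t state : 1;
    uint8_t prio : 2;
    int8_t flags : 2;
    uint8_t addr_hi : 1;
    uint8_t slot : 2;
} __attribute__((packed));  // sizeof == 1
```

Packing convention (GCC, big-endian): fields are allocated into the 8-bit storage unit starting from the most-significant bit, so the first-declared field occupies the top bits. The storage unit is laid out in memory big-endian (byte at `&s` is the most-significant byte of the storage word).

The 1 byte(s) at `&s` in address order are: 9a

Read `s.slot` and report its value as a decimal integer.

2

[0]=0x9a (big-endian) → word 0x9a
state [7+:1] = (word>>7) & 0x1 = 1
prio [5+:2] = (word>>5) & 0x3 = 0
flags [3+:2] = (word>>3) & 0x3 = 3
addr_hi [2+:1] = (word>>2) & 0x1 = 0
slot [0+:2] = (word>>0) & 0x3 = 2  ←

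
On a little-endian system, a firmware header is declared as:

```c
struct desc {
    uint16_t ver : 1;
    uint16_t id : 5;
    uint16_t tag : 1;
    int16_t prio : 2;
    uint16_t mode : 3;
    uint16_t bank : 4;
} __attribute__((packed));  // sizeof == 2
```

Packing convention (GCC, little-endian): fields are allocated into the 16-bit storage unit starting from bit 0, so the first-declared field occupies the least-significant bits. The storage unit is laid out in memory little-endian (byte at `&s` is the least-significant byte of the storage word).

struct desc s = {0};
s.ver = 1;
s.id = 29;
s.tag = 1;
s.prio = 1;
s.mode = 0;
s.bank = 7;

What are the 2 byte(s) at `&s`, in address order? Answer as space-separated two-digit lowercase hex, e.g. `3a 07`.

fb 70

[0+:1] ver=1 & 0x1 = 0x1; word=0x0001
[1+:5] id=29 & 0x1f = 0x1d; word=0x003b
[6+:1] tag=1 & 0x1 = 0x1; word=0x007b
[7+:2] prio=1 & 0x3 = 0x1; word=0x00fb
[9+:3] mode=0 & 0x7 = 0x0; word=0x00fb
[12+:4] bank=7 & 0xf = 0x7; word=0x70fb
word = 0x70fb → little-endian bytes:
  [0]=0xfb  [1]=0x70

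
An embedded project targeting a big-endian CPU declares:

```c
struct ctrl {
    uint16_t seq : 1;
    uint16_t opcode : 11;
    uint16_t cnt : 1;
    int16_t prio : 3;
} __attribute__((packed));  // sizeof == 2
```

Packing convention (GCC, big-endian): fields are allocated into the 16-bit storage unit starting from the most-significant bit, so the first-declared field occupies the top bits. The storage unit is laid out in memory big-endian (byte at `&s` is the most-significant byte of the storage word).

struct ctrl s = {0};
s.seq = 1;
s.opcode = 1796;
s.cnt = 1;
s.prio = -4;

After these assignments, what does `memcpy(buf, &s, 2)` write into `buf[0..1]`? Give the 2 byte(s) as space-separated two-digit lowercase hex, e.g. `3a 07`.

seq (1b) val=1 bits=0x1 at bit 15: 0x8000
opcode (11b) val=1796 bits=0x704 at bit 4: 0xf040
cnt (1b) val=1 bits=0x1 at bit 3: 0xf048
prio (3b) val=-4 bits=0x4 at bit 0: 0xf04c
word = 0xf04c → big-endian bytes:
  [0]=0xf0  [1]=0x4c

f0 4c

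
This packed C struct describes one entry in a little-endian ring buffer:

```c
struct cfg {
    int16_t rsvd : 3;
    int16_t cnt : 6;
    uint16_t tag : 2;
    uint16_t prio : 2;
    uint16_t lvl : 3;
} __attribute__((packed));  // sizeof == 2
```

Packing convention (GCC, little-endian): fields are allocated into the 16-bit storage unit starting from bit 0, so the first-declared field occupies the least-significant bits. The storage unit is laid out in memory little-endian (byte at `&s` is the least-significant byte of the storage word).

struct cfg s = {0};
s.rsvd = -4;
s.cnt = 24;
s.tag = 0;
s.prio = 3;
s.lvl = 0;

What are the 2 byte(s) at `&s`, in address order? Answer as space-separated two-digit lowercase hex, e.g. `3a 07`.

rsvd (3b) val=-4 bits=0x4 at bit 0: 0x0004
cnt (6b) val=24 bits=0x18 at bit 3: 0x00c4
tag (2b) val=0 bits=0x0 at bit 9: 0x00c4
prio (2b) val=3 bits=0x3 at bit 11: 0x18c4
lvl (3b) val=0 bits=0x0 at bit 13: 0x18c4
word = 0x18c4 → little-endian bytes:
  [0]=0xc4  [1]=0x18

c4 18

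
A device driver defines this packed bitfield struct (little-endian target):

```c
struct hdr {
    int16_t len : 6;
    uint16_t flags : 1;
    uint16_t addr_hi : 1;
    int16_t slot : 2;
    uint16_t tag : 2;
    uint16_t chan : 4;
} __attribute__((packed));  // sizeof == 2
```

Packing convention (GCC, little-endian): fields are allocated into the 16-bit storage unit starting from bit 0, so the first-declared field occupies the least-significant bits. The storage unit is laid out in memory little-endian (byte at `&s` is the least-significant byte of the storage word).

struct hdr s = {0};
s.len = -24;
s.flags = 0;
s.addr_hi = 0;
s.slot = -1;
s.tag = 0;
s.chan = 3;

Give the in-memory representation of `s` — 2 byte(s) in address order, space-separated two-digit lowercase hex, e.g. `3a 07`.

28 33

[0+:6] len=-24 & 0x3f = 0x28; word=0x0028
[6+:1] flags=0 & 0x1 = 0x0; word=0x0028
[7+:1] addr_hi=0 & 0x1 = 0x0; word=0x0028
[8+:2] slot=-1 & 0x3 = 0x3; word=0x0328
[10+:2] tag=0 & 0x3 = 0x0; word=0x0328
[12+:4] chan=3 & 0xf = 0x3; word=0x3328
word = 0x3328 → little-endian bytes:
  [0]=0x28  [1]=0x33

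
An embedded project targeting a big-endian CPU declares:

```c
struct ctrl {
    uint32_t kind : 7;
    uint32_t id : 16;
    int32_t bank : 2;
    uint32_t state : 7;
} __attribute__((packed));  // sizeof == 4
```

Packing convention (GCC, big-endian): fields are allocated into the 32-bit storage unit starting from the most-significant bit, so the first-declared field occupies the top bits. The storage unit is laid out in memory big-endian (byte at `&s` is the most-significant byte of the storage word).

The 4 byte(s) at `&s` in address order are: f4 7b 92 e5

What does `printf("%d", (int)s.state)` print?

101

[0]=0xf4 [1]=0x7b [2]=0x92 [3]=0xe5 (big-endian) → word 0xf47b92e5
kind [25+:7] = (word>>25) & 0x7f = 122
id [9+:16] = (word>>9) & 0xffff = 15817
bank [7+:2] = (word>>7) & 0x3 = 1
state [0+:7] = (word>>0) & 0x7f = 101  ←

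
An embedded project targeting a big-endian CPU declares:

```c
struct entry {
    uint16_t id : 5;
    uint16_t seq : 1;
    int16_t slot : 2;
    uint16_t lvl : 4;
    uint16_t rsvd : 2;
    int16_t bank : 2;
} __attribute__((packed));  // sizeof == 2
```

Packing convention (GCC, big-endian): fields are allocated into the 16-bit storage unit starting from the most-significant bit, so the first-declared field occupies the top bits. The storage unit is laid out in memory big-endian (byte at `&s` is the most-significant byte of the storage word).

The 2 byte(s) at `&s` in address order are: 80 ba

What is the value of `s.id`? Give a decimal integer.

[0]=0x80 [1]=0xba (big-endian) → word 0x80ba
id [11+:5] = (word>>11) & 0x1f = 16  ←
seq [10+:1] = (word>>10) & 0x1 = 0
slot [8+:2] = (word>>8) & 0x3 = 0
lvl [4+:4] = (word>>4) & 0xf = 11
rsvd [2+:2] = (word>>2) & 0x3 = 2
bank [0+:2] = (word>>0) & 0x3 = 2

16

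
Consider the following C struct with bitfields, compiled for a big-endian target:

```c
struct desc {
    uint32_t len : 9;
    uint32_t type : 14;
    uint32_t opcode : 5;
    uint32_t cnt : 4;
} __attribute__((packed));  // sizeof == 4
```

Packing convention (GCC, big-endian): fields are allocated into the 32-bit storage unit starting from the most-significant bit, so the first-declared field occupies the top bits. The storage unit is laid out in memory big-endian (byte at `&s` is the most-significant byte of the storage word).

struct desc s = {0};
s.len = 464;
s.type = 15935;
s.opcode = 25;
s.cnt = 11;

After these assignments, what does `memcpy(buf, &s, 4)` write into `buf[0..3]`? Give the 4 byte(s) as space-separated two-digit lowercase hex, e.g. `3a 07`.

[23+:9] len=464 & 0x1ff = 0x1d0; word=0xe8000000
[9+:14] type=15935 & 0x3fff = 0x3e3f; word=0xe87c7e00
[4+:5] opcode=25 & 0x1f = 0x19; word=0xe87c7f90
[0+:4] cnt=11 & 0xf = 0xb; word=0xe87c7f9b
word = 0xe87c7f9b → big-endian bytes:
  [0]=0xe8  [1]=0x7c  [2]=0x7f  [3]=0x9b

e8 7c 7f 9b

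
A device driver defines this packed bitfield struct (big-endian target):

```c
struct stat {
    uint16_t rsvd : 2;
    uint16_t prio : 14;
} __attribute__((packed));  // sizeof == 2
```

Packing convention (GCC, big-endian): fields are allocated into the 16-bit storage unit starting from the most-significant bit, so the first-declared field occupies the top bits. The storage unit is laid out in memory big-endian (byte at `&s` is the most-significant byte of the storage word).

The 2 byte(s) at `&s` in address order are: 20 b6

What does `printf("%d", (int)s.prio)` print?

8374

[0]=0x20 [1]=0xb6 (big-endian) → word 0x20b6
rsvd [14+:2] = (word>>14) & 0x3 = 0
prio [0+:14] = (word>>0) & 0x3fff = 8374  ←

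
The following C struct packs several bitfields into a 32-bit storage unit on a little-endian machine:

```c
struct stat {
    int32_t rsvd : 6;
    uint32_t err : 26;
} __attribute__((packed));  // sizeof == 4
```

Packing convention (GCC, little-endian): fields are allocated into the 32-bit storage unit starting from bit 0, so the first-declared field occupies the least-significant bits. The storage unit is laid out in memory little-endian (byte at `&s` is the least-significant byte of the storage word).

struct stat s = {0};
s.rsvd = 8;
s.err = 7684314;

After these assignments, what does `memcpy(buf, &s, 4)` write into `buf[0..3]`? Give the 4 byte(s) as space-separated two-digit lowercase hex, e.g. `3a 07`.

rsvd:6 = 8 → 0x8 << 0 → word 0x00000008
err:26 = 7684314 → 0x7540da << 6 → word 0x1d503688
word = 0x1d503688 → little-endian bytes:
  [0]=0x88  [1]=0x36  [2]=0x50  [3]=0x1d

88 36 50 1d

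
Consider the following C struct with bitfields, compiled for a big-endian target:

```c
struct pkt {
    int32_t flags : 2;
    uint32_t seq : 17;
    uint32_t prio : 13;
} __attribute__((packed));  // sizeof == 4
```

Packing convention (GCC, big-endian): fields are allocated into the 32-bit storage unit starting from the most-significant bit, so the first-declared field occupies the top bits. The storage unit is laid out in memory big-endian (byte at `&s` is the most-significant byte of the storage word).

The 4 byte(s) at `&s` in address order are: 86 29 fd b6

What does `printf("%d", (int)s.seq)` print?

12623

[0]=0x86 [1]=0x29 [2]=0xfd [3]=0xb6 (big-endian) → word 0x8629fdb6
flags [30+:2] = (word>>30) & 0x3 = 2
seq [13+:17] = (word>>13) & 0x1ffff = 12623  ←
prio [0+:13] = (word>>0) & 0x1fff = 7606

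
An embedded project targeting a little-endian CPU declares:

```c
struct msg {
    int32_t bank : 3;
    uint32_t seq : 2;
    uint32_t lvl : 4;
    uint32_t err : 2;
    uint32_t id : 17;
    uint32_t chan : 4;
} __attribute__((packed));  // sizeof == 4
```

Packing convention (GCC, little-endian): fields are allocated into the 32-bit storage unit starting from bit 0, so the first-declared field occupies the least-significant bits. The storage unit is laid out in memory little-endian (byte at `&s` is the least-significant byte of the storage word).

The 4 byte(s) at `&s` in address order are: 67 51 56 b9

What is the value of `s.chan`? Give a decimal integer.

11

[0]=0x67 [1]=0x51 [2]=0x56 [3]=0xb9 (little-endian) → word 0xb9565167
bank [0+:3] = (word>>0) & 0x7 = 7
seq [3+:2] = (word>>3) & 0x3 = 0
lvl [5+:4] = (word>>5) & 0xf = 11
err [9+:2] = (word>>9) & 0x3 = 0
id [11+:17] = (word>>11) & 0x1ffff = 76490
chan [28+:4] = (word>>28) & 0xf = 11  ←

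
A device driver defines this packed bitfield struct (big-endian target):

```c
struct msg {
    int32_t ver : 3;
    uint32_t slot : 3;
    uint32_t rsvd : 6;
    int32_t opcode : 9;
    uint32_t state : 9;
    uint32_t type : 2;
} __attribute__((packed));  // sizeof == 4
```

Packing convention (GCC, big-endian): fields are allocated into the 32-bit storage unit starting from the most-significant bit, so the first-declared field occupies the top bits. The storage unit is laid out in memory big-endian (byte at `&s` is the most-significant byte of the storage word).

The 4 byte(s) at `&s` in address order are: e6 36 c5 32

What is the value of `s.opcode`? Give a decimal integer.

[0]=0xe6 [1]=0x36 [2]=0xc5 [3]=0x32 (big-endian) → word 0xe636c532
ver:3 @ bit 29 → (0xe636c532>>29)&0x7 = 0x7
slot:3 @ bit 26 → (0xe636c532>>26)&0x7 = 0x1
rsvd:6 @ bit 20 → (0xe636c532>>20)&0x3f = 0x23
opcode:9 @ bit 11 → (0xe636c532>>11)&0x1ff = 0xd8  ←
state:9 @ bit 2 → (0xe636c532>>2)&0x1ff = 0x14c
type:2 @ bit 0 → (0xe636c532>>0)&0x3 = 0x2
opcode signed 9b, MSB=0: value = 216

216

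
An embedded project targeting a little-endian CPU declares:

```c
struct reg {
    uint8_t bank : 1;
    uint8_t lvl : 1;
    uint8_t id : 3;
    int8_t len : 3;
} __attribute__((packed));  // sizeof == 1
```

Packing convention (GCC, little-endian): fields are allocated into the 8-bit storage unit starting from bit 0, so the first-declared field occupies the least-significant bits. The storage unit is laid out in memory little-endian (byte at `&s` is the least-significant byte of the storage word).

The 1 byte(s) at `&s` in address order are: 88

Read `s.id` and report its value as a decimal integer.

[0]=0x88 (little-endian) → word 0x88
bank [0+:1] = (word>>0) & 0x1 = 0
lvl [1+:1] = (word>>1) & 0x1 = 0
id [2+:3] = (word>>2) & 0x7 = 2  ←
len [5+:3] = (word>>5) & 0x7 = 4

2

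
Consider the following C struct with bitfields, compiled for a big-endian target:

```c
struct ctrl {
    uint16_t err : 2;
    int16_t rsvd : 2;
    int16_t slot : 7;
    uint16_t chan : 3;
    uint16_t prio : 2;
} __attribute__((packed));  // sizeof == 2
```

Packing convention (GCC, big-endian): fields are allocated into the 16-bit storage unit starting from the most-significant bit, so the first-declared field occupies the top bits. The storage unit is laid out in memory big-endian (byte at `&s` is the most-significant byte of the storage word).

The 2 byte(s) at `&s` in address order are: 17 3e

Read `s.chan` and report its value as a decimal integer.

7

[0]=0x17 [1]=0x3e (big-endian) → word 0x173e
err:2 @ bit 14 → (0x173e>>14)&0x3 = 0x0
rsvd:2 @ bit 12 → (0x173e>>12)&0x3 = 0x1
slot:7 @ bit 5 → (0x173e>>5)&0x7f = 0x39
chan:3 @ bit 2 → (0x173e>>2)&0x7 = 0x7  ←
prio:2 @ bit 0 → (0x173e>>0)&0x3 = 0x2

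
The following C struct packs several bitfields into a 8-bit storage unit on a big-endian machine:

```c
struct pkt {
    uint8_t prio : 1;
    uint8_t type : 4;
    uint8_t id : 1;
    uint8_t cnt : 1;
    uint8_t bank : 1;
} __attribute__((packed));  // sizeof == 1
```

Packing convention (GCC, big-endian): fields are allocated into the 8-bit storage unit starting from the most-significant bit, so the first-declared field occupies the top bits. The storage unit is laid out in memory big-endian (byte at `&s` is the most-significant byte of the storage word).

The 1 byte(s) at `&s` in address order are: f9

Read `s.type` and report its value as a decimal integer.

15

[0]=0xf9 (big-endian) → word 0xf9
prio [7+:1] = (word>>7) & 0x1 = 1
type [3+:4] = (word>>3) & 0xf = 15  ←
id [2+:1] = (word>>2) & 0x1 = 0
cnt [1+:1] = (word>>1) & 0x1 = 0
bank [0+:1] = (word>>0) & 0x1 = 1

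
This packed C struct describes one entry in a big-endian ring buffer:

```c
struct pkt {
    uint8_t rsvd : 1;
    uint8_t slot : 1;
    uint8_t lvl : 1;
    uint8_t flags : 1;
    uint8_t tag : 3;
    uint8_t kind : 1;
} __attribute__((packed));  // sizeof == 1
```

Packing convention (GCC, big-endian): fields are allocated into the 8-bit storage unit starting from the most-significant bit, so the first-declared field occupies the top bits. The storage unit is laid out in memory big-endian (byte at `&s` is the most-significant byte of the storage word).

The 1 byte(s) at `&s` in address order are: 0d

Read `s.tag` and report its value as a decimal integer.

[0]=0x0d (big-endian) → word 0x0d
rsvd [7+:1] = (word>>7) & 0x1 = 0
slot [6+:1] = (word>>6) & 0x1 = 0
lvl [5+:1] = (word>>5) & 0x1 = 0
flags [4+:1] = (word>>4) & 0x1 = 0
tag [1+:3] = (word>>1) & 0x7 = 6  ←
kind [0+:1] = (word>>0) & 0x1 = 1

6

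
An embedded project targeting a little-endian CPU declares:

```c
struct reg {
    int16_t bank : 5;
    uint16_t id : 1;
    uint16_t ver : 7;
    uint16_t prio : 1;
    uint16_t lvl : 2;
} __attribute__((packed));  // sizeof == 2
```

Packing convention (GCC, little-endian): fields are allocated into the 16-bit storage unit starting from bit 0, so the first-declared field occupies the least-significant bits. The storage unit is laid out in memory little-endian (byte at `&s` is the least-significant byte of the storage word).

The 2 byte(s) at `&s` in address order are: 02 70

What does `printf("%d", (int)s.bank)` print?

[0]=0x02 [1]=0x70 (little-endian) → word 0x7002
bank [0+:5] = (word>>0) & 0x1f = 2  ←
id [5+:1] = (word>>5) & 0x1 = 0
ver [6+:7] = (word>>6) & 0x7f = 64
prio [13+:1] = (word>>13) & 0x1 = 1
lvl [14+:2] = (word>>14) & 0x3 = 1
bank signed 5b, MSB=0: value = 2

2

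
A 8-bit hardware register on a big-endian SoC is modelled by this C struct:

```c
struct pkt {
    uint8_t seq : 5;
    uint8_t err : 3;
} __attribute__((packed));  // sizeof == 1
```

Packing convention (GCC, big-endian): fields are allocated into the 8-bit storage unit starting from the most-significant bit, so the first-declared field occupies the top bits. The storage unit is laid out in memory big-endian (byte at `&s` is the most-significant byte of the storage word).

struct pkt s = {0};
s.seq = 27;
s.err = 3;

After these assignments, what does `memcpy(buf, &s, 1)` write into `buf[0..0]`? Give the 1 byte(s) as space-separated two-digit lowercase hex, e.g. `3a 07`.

db

seq (5b) val=27 bits=0x1b at bit 3: 0xd8
err (3b) val=3 bits=0x3 at bit 0: 0xdb
word = 0xdb → big-endian bytes:
  [0]=0xdb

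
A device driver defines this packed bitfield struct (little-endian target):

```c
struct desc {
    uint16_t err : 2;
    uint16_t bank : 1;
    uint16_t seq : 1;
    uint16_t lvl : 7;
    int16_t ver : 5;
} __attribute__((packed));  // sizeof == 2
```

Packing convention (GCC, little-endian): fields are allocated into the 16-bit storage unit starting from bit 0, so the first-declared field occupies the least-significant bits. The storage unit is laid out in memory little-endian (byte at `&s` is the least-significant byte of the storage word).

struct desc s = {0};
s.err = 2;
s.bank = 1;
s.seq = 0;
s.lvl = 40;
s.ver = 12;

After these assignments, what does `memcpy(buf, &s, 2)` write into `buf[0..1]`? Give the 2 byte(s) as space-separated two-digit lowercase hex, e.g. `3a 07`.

err (2b) val=2 bits=0x2 at bit 0: 0x0002
bank (1b) val=1 bits=0x1 at bit 2: 0x0006
seq (1b) val=0 bits=0x0 at bit 3: 0x0006
lvl (7b) val=40 bits=0x28 at bit 4: 0x0286
ver (5b) val=12 bits=0xc at bit 11: 0x6286
word = 0x6286 → little-endian bytes:
  [0]=0x86  [1]=0x62

86 62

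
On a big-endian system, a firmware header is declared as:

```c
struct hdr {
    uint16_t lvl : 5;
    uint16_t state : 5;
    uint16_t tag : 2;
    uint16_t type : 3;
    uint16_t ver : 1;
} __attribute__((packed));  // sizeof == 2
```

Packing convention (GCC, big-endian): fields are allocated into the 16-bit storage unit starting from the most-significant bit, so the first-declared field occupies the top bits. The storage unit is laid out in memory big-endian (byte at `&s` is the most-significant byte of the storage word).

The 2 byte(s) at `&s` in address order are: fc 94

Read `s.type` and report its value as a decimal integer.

[0]=0xfc [1]=0x94 (big-endian) → word 0xfc94
lvl [11+:5] = (word>>11) & 0x1f = 31
state [6+:5] = (word>>6) & 0x1f = 18
tag [4+:2] = (word>>4) & 0x3 = 1
type [1+:3] = (word>>1) & 0x7 = 2  ←
ver [0+:1] = (word>>0) & 0x1 = 0

2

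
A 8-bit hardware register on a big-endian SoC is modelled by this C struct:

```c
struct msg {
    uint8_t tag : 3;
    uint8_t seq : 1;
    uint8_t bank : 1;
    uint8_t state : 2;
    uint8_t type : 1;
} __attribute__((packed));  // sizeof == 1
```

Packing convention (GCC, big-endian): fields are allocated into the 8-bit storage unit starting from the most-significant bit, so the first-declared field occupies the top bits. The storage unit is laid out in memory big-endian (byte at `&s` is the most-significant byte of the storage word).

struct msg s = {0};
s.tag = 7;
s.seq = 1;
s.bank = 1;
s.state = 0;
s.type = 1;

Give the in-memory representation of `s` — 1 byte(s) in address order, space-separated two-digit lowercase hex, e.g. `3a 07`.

tag (3b) val=7 bits=0x7 at bit 5: 0xe0
seq (1b) val=1 bits=0x1 at bit 4: 0xf0
bank (1b) val=1 bits=0x1 at bit 3: 0xf8
state (2b) val=0 bits=0x0 at bit 1: 0xf8
type (1b) val=1 bits=0x1 at bit 0: 0xf9
word = 0xf9 → big-endian bytes:
  [0]=0xf9

f9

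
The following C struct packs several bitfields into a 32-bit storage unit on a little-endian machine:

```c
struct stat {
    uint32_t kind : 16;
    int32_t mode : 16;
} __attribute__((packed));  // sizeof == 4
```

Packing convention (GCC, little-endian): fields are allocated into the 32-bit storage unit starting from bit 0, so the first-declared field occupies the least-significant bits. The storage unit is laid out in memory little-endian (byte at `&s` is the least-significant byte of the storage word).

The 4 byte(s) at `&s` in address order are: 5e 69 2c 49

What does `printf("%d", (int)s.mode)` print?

18732

[0]=0x5e [1]=0x69 [2]=0x2c [3]=0x49 (little-endian) → word 0x492c695e
kind [0+:16] = (word>>0) & 0xffff = 26974
mode [16+:16] = (word>>16) & 0xffff = 18732  ←
mode signed 16b, MSB=0: value = 18732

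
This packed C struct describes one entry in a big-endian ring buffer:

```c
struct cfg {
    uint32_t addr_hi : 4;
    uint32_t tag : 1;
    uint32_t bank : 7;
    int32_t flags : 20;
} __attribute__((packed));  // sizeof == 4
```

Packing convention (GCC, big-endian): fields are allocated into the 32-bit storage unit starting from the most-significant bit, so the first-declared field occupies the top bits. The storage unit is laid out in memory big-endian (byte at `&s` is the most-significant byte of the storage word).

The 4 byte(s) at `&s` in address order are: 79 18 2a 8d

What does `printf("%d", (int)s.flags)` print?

[0]=0x79 [1]=0x18 [2]=0x2a [3]=0x8d (big-endian) → word 0x79182a8d
addr_hi:4 @ bit 28 → (0x79182a8d>>28)&0xf = 0x7
tag:1 @ bit 27 → (0x79182a8d>>27)&0x1 = 0x1
bank:7 @ bit 20 → (0x79182a8d>>20)&0x7f = 0x11
flags:20 @ bit 0 → (0x79182a8d>>0)&0xfffff = 0x82a8d  ←
flags signed 20b, MSB=1: 535181 - 1048576 = -513395

-513395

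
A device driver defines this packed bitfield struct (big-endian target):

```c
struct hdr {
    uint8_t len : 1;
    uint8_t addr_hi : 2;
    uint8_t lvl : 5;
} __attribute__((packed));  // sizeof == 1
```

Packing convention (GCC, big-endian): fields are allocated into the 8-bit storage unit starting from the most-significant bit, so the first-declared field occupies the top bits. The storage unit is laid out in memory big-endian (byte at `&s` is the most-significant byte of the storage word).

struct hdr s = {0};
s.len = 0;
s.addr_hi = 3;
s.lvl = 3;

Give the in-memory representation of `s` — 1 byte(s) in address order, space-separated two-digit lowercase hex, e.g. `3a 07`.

63

len:1 = 0 → 0x0 << 7 → word 0x00
addr_hi:2 = 3 → 0x3 << 5 → word 0x60
lvl:5 = 3 → 0x3 << 0 → word 0x63
word = 0x63 → big-endian bytes:
  [0]=0x63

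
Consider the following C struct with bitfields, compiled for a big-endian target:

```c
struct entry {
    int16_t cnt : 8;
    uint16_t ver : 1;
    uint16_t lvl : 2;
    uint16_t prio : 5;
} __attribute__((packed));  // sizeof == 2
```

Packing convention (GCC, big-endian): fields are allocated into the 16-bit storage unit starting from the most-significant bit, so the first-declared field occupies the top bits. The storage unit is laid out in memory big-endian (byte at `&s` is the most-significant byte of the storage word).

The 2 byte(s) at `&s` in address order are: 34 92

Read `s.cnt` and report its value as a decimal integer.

52

[0]=0x34 [1]=0x92 (big-endian) → word 0x3492
cnt [8+:8] = (word>>8) & 0xff = 52  ←
ver [7+:1] = (word>>7) & 0x1 = 1
lvl [5+:2] = (word>>5) & 0x3 = 0
prio [0+:5] = (word>>0) & 0x1f = 18
cnt signed 8b, MSB=0: value = 52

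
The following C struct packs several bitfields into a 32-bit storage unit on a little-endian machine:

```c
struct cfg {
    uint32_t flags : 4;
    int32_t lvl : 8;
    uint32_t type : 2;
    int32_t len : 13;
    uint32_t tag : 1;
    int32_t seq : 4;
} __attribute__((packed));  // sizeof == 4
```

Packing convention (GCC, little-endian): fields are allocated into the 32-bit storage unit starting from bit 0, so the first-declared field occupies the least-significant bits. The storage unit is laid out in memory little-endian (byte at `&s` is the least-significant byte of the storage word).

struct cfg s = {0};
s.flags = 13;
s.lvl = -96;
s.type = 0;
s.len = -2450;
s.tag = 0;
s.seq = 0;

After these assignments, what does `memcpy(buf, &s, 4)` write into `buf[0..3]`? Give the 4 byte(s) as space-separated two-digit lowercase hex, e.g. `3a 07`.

0d 8a 9b 05

[0+:4] flags=13 & 0xf = 0xd; word=0x0000000d
[4+:8] lvl=-96 & 0xff = 0xa0; word=0x00000a0d
[12+:2] type=0 & 0x3 = 0x0; word=0x00000a0d
[14+:13] len=-2450 & 0x1fff = 0x166e; word=0x059b8a0d
[27+:1] tag=0 & 0x1 = 0x0; word=0x059b8a0d
[28+:4] seq=0 & 0xf = 0x0; word=0x059b8a0d
word = 0x059b8a0d → little-endian bytes:
  [0]=0x0d  [1]=0x8a  [2]=0x9b  [3]=0x05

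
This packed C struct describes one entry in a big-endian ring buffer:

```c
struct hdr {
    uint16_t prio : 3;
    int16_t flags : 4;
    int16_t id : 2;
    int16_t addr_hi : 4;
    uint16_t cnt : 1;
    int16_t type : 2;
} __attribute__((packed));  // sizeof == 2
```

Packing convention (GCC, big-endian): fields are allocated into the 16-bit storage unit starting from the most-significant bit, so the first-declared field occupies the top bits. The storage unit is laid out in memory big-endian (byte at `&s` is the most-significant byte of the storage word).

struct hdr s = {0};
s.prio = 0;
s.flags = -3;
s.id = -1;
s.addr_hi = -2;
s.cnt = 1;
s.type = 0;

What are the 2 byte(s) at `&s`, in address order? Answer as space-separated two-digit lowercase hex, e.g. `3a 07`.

prio (3b) val=0 bits=0x0 at bit 13: 0x0000
flags (4b) val=-3 bits=0xd at bit 9: 0x1a00
id (2b) val=-1 bits=0x3 at bit 7: 0x1b80
addr_hi (4b) val=-2 bits=0xe at bit 3: 0x1bf0
cnt (1b) val=1 bits=0x1 at bit 2: 0x1bf4
type (2b) val=0 bits=0x0 at bit 0: 0x1bf4
word = 0x1bf4 → big-endian bytes:
  [0]=0x1b  [1]=0xf4

1b f4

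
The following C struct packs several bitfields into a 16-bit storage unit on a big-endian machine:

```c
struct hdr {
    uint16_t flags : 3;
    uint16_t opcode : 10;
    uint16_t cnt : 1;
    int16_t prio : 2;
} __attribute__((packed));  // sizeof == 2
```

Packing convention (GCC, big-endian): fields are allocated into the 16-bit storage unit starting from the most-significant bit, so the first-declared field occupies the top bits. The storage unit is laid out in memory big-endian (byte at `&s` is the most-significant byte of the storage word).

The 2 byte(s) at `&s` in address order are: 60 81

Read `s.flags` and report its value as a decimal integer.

3

[0]=0x60 [1]=0x81 (big-endian) → word 0x6081
flags:3 @ bit 13 → (0x6081>>13)&0x7 = 0x3  ←
opcode:10 @ bit 3 → (0x6081>>3)&0x3ff = 0x10
cnt:1 @ bit 2 → (0x6081>>2)&0x1 = 0x0
prio:2 @ bit 0 → (0x6081>>0)&0x3 = 0x1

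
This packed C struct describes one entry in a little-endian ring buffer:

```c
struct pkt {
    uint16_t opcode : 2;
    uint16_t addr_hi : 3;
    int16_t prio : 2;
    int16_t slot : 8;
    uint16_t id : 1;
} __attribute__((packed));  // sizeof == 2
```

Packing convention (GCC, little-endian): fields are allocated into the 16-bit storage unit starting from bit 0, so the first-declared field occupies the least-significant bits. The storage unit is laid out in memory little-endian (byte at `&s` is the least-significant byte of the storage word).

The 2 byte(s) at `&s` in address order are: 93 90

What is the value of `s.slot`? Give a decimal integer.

[0]=0x93 [1]=0x90 (little-endian) → word 0x9093
opcode [0+:2] = (word>>0) & 0x3 = 3
addr_hi [2+:3] = (word>>2) & 0x7 = 4
prio [5+:2] = (word>>5) & 0x3 = 0
slot [7+:8] = (word>>7) & 0xff = 33  ←
id [15+:1] = (word>>15) & 0x1 = 1
slot signed 8b, MSB=0: value = 33

33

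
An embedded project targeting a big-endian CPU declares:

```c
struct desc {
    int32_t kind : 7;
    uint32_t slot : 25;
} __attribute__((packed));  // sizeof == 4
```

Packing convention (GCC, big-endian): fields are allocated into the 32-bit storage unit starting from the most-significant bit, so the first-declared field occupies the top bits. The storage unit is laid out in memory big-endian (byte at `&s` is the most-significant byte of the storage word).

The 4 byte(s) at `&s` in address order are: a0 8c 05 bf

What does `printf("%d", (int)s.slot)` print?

9176511

[0]=0xa0 [1]=0x8c [2]=0x05 [3]=0xbf (big-endian) → word 0xa08c05bf
kind:7 @ bit 25 → (0xa08c05bf>>25)&0x7f = 0x50
slot:25 @ bit 0 → (0xa08c05bf>>0)&0x1ffffff = 0x8c05bf  ←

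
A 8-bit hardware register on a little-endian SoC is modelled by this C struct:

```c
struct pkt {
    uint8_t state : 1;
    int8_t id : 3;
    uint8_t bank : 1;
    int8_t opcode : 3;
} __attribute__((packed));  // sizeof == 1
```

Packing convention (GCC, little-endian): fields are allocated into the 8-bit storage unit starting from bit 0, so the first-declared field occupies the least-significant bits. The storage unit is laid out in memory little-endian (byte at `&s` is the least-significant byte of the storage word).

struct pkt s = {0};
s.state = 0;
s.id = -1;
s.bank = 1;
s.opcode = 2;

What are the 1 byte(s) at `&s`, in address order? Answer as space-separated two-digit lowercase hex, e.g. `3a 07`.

state (1b) val=0 bits=0x0 at bit 0: 0x00
id (3b) val=-1 bits=0x7 at bit 1: 0x0e
bank (1b) val=1 bits=0x1 at bit 4: 0x1e
opcode (3b) val=2 bits=0x2 at bit 5: 0x5e
word = 0x5e → little-endian bytes:
  [0]=0x5e

5e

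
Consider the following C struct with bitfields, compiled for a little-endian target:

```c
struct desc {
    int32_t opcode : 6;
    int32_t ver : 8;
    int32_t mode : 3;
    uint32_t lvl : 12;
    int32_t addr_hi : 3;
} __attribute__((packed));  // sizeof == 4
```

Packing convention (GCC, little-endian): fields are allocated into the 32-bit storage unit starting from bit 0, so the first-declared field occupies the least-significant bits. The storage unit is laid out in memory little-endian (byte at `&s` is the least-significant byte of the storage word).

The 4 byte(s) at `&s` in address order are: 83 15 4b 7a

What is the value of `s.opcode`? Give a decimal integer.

3

[0]=0x83 [1]=0x15 [2]=0x4b [3]=0x7a (little-endian) → word 0x7a4b1583
opcode [0+:6] = (word>>0) & 0x3f = 3  ←
ver [6+:8] = (word>>6) & 0xff = 86
mode [14+:3] = (word>>14) & 0x7 = 4
lvl [17+:12] = (word>>17) & 0xfff = 3365
addr_hi [29+:3] = (word>>29) & 0x7 = 3
opcode signed 6b, MSB=0: value = 3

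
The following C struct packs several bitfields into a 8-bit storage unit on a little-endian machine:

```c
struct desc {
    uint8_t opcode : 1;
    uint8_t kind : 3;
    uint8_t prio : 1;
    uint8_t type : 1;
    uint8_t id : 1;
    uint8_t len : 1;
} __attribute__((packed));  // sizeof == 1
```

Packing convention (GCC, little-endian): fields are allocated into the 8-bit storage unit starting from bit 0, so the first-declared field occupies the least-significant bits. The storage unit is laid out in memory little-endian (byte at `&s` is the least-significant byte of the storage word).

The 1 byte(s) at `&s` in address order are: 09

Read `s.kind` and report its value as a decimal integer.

[0]=0x09 (little-endian) → word 0x09
opcode:1 @ bit 0 → (0x09>>0)&0x1 = 0x1
kind:3 @ bit 1 → (0x09>>1)&0x7 = 0x4  ←
prio:1 @ bit 4 → (0x09>>4)&0x1 = 0x0
type:1 @ bit 5 → (0x09>>5)&0x1 = 0x0
id:1 @ bit 6 → (0x09>>6)&0x1 = 0x0
len:1 @ bit 7 → (0x09>>7)&0x1 = 0x0

4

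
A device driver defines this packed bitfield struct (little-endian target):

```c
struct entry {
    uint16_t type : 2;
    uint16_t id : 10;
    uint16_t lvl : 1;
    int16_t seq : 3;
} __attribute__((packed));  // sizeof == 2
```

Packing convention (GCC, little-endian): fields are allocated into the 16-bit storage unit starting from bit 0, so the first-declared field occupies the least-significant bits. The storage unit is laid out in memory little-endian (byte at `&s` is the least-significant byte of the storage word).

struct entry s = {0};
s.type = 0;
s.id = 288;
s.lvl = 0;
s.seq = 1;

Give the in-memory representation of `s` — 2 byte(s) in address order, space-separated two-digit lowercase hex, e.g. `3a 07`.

[0+:2] type=0 & 0x3 = 0x0; word=0x0000
[2+:10] id=288 & 0x3ff = 0x120; word=0x0480
[12+:1] lvl=0 & 0x1 = 0x0; word=0x0480
[13+:3] seq=1 & 0x7 = 0x1; word=0x2480
word = 0x2480 → little-endian bytes:
  [0]=0x80  [1]=0x24

80 24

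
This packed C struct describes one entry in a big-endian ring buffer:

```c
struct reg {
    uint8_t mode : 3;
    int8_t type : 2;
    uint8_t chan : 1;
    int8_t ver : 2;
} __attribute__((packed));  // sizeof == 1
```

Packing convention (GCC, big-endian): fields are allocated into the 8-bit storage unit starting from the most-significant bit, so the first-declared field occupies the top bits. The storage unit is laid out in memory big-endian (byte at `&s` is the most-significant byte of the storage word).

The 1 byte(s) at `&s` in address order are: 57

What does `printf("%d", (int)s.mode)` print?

2

[0]=0x57 (big-endian) → word 0x57
mode [5+:3] = (word>>5) & 0x7 = 2  ←
type [3+:2] = (word>>3) & 0x3 = 2
chan [2+:1] = (word>>2) & 0x1 = 1
ver [0+:2] = (word>>0) & 0x3 = 3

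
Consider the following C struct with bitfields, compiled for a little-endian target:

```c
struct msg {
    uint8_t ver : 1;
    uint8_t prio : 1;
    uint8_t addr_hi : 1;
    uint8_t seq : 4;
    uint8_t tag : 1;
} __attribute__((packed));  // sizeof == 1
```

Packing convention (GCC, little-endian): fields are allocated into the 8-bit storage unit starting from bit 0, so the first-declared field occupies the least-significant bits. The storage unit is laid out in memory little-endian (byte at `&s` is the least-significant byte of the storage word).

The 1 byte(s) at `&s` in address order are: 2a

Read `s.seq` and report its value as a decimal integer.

[0]=0x2a (little-endian) → word 0x2a
ver:1 @ bit 0 → (0x2a>>0)&0x1 = 0x0
prio:1 @ bit 1 → (0x2a>>1)&0x1 = 0x1
addr_hi:1 @ bit 2 → (0x2a>>2)&0x1 = 0x0
seq:4 @ bit 3 → (0x2a>>3)&0xf = 0x5  ←
tag:1 @ bit 7 → (0x2a>>7)&0x1 = 0x0

5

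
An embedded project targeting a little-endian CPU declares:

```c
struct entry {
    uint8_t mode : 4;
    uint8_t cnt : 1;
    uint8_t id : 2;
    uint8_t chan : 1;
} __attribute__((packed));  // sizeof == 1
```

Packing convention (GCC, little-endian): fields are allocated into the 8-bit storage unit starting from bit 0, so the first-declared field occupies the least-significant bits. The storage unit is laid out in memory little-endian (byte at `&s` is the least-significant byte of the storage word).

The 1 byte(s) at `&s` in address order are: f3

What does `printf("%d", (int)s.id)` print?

[0]=0xf3 (little-endian) → word 0xf3
mode:4 @ bit 0 → (0xf3>>0)&0xf = 0x3
cnt:1 @ bit 4 → (0xf3>>4)&0x1 = 0x1
id:2 @ bit 5 → (0xf3>>5)&0x3 = 0x3  ←
chan:1 @ bit 7 → (0xf3>>7)&0x1 = 0x1

3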